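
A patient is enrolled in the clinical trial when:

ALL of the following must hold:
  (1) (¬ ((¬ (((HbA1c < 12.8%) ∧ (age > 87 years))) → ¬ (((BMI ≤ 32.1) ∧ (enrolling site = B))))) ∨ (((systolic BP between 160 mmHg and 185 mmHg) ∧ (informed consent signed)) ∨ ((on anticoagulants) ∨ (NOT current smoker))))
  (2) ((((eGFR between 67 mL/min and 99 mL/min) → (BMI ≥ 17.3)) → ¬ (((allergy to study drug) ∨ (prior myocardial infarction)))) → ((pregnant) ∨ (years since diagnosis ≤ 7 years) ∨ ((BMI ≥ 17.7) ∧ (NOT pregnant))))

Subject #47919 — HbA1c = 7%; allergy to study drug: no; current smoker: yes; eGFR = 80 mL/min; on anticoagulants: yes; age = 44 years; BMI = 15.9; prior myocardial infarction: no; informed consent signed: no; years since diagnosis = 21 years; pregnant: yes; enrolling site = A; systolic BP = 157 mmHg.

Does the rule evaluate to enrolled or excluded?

Atomic conditions:
  HbA1c < 12.8%: 7 < 12.8 is true
  age > 87 years: 44 > 87 is false
  BMI ≤ 32.1: 15.9 ≤ 32.1 is true
  enrolling site = B: A == B is false
  systolic BP between 160 mmHg and 185 mmHg: 157 in [160, 185] is false
  informed consent signed: no → false
  on anticoagulants: yes → true
  NOT current smoker: yes → false
  eGFR between 67 mL/min and 99 mL/min: 80 in [67, 99] is true
  BMI ≥ 17.3: 15.9 ≥ 17.3 is false
  allergy to study drug: no → false
  prior myocardial infarction: no → false
  pregnant: yes → true
  years since diagnosis ≤ 7 years: 21 ≤ 7 is false
  BMI ≥ 17.7: 15.9 ≥ 17.7 is false
  NOT pregnant: yes → false
Combine:
[1.1.1.1.1] true AND false = false
[1.1.1.1] NOT false = true
[1.1.1.2.1] true AND false = false
[1.1.1.2] NOT false = true
[1.1.1] true → true = true
[1.1] NOT true = false
[1.2.1] false AND false = false
[1.2.2] true OR false = true
[1.2] false OR true = true
[1] false OR true = true
[2.1.1] true → false = false
[2.1.2.1] false OR false = false
[2.1.2] NOT false = true
[2.1] false → true (antecedent false ⇒ implication holds) = true
[2.2.3] false AND false = false
[2.2] true OR false OR false = true
[2] true → true = true
[root] true AND true = true
Overall: true → enrolled

Enrolled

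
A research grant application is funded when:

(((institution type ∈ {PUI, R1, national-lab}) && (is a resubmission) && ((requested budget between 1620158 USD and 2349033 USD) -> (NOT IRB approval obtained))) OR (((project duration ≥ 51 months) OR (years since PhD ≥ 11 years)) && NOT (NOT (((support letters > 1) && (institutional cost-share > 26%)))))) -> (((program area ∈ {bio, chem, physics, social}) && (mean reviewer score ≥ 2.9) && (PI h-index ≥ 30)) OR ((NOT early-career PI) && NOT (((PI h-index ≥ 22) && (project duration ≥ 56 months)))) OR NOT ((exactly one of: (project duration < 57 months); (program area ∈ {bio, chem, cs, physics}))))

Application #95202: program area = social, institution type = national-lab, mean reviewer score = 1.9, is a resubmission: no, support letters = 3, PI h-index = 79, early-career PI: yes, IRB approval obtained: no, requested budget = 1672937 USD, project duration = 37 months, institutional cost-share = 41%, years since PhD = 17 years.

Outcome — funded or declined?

Declined

Atomic conditions:
  institution type ∈ {PUI, R1, national-lab}: national-lab is in the set → true
  is a resubmission: no → false
  requested budget between 1620158 USD and 2349033 USD: 1672937 in [1620158, 2349033] is true
  NOT IRB approval obtained: no → true
  project duration ≥ 51 months: 37 ≥ 51 is false
  years since PhD ≥ 11 years: 17 ≥ 11 is true
  support letters > 1: 3 > 1 is true
  institutional cost-share > 26%: 41 > 26 is true
  program area ∈ {bio, chem, physics, social}: social is in the set → true
  mean reviewer score ≥ 2.9: 1.9 ≥ 2.9 is false
  PI h-index ≥ 30: 79 ≥ 30 is true
  NOT early-career PI: yes → false
  PI h-index ≥ 22: 79 ≥ 22 is true
  project duration ≥ 56 months: 37 ≥ 56 is false
  project duration < 57 months: 37 < 57 is true
  program area ∈ {bio, chem, cs, physics}: social is not in the set → false
Combine:
[1.1.3] true → true = true
[1.1] true AND false AND true = false
[1.2.1] false OR true = true
[1.2.2.1.1] true AND true = true
[1.2.2.1] NOT true = false
[1.2.2] NOT false = true
[1.2] true AND true = true
[1] false OR true = true
[2.1] true AND false AND true = false
[2.2.2.1] true AND false = false
[2.2.2] NOT false = true
[2.2] false AND true = false
[2.3.1] exactly-one(true, false) = true
[2.3] NOT true = false
[2] false OR false OR false = false
[root] true → false = false
Overall: false → declined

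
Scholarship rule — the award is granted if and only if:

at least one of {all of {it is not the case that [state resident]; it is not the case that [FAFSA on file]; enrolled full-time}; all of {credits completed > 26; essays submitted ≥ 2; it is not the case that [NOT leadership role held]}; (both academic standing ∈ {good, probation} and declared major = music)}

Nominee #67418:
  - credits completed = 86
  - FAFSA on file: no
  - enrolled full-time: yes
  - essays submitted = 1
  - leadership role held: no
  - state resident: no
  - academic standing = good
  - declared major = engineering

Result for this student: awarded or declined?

Atomic conditions:
  state resident: no → false
  FAFSA on file: no → false
  enrolled full-time: yes → true
  credits completed > 26: 86 > 26 is true
  essays submitted ≥ 2: 1 ≥ 2 is false
  NOT leadership role held: no → true
  academic standing ∈ {good, probation}: good is in the set → true
  declared major = music: engineering == music is false
Combine:
[1.1] NOT false = true
[1.2] NOT false = true
[1] true AND true AND true = true
[2.3] NOT true = false
[2] true AND false AND false = false
[3] true AND false = false
[root] true OR false OR false = true
Overall: true → awarded

Awarded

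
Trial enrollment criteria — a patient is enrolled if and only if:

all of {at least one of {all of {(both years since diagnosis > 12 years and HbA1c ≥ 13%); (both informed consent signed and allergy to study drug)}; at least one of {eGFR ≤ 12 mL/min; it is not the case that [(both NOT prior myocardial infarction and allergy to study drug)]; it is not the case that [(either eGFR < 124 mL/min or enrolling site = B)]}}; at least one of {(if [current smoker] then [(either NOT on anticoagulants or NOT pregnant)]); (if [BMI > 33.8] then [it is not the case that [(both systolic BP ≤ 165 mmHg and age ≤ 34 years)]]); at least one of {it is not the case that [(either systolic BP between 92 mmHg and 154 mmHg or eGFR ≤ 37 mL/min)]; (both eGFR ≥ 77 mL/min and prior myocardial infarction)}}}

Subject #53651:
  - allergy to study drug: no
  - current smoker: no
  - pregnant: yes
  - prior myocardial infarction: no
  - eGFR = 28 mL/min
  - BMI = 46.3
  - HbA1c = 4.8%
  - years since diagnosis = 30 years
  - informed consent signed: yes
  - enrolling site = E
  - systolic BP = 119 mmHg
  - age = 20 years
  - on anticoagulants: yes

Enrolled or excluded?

Atomic conditions:
  years since diagnosis > 12 years: 30 > 12 is true
  HbA1c ≥ 13%: 4.8 ≥ 13 is false
  informed consent signed: yes → true
  allergy to study drug: no → false
  eGFR ≤ 12 mL/min: 28 ≤ 12 is false
  NOT prior myocardial infarction: no → true
  eGFR < 124 mL/min: 28 < 124 is true
  enrolling site = B: E == B is false
  current smoker: no → false
  NOT on anticoagulants: yes → false
  NOT pregnant: yes → false
  BMI > 33.8: 46.3 > 33.8 is true
  systolic BP ≤ 165 mmHg: 119 ≤ 165 is true
  age ≤ 34 years: 20 ≤ 34 is true
  systolic BP between 92 mmHg and 154 mmHg: 119 in [92, 154] is true
  eGFR ≤ 37 mL/min: 28 ≤ 37 is true
  eGFR ≥ 77 mL/min: 28 ≥ 77 is false
  prior myocardial infarction: no → false
Combine:
[1.1.1] true AND false = false
[1.1.2] true AND false = false
[1.1] false AND false = false
[1.2.2.1] true AND false = false
[1.2.2] NOT false = true
[1.2.3.1] true OR false = true
[1.2.3] NOT true = false
[1.2] false OR true OR false = true
[1] false OR true = true
[2.1.2] false OR false = false
[2.1] false → false (antecedent false ⇒ implication holds) = true
[2.2.2.1] true AND true = true
[2.2.2] NOT true = false
[2.2] true → false = false
[2.3.1.1] true OR true = true
[2.3.1] NOT true = false
[2.3.2] false AND false = false
[2.3] false OR false = false
[2] true OR false OR false = true
[root] true AND true = true
Overall: true → enrolled

Enrolled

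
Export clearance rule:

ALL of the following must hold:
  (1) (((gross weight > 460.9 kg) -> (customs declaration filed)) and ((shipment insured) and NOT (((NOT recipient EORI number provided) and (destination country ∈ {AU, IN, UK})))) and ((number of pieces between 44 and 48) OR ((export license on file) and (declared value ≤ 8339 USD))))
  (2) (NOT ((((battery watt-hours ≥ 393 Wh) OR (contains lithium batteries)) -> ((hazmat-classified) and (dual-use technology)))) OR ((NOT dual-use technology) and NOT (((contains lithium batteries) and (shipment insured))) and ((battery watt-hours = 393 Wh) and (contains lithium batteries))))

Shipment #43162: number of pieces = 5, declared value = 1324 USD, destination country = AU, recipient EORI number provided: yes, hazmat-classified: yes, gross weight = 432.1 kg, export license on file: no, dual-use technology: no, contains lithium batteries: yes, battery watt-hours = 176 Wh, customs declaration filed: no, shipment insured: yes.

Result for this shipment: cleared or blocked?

Atomic conditions:
  gross weight > 460.9 kg: 432.1 > 460.9 is false
  customs declaration filed: no → false
  shipment insured: yes → true
  NOT recipient EORI number provided: yes → false
  destination country ∈ {AU, IN, UK}: AU is in the set → true
  number of pieces between 44 and 48: 5 in [44, 48] is false
  export license on file: no → false
  declared value ≤ 8339 USD: 1324 ≤ 8339 is true
  battery watt-hours ≥ 393 Wh: 176 ≥ 393 is false
  contains lithium batteries: yes → true
  hazmat-classified: yes → true
  dual-use technology: no → false
  NOT dual-use technology: no → true
  battery watt-hours = 393 Wh: 176 == 393 is false
Combine:
[1.1] false → false (antecedent false ⇒ implication holds) = true
[1.2.2.1] false AND true = false
[1.2.2] NOT false = true
[1.2] true AND true = true
[1.3.2] false AND true = false
[1.3] false OR false = false
[1] true AND true AND false = false
[2.1.1.1] false OR true = true
[2.1.1.2] true AND false = false
[2.1.1] true → false = false
[2.1] NOT false = true
[2.2.2.1] true AND true = true
[2.2.2] NOT true = false
[2.2.3] false AND true = false
[2.2] true AND false AND false = false
[2] true OR false = true
[root] false AND true = false
Overall: false → blocked

Blocked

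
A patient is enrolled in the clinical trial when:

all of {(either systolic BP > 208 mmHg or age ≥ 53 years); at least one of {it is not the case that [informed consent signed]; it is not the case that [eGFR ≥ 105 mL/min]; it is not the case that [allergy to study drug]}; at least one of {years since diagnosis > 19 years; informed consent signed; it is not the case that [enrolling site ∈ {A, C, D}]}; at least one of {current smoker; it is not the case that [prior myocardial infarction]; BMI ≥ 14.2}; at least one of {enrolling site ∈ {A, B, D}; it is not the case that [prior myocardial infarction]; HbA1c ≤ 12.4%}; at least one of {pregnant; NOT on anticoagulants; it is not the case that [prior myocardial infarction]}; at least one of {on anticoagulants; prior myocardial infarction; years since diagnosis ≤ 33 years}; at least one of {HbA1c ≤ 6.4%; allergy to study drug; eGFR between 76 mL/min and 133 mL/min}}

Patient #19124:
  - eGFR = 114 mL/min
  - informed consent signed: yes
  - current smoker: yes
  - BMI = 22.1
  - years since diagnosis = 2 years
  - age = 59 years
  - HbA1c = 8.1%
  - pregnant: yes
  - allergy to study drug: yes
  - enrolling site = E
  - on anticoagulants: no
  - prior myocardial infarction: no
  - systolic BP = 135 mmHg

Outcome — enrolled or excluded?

Excluded

Atomic conditions:
  systolic BP > 208 mmHg: 135 > 208 is false
  age ≥ 53 years: 59 ≥ 53 is true
  informed consent signed: yes → true
  eGFR ≥ 105 mL/min: 114 ≥ 105 is true
  allergy to study drug: yes → true
  years since diagnosis > 19 years: 2 > 19 is false
  enrolling site ∈ {A, C, D}: E is not in the set → false
  current smoker: yes → true
  prior myocardial infarction: no → false
  BMI ≥ 14.2: 22.1 ≥ 14.2 is true
  enrolling site ∈ {A, B, D}: E is not in the set → false
  HbA1c ≤ 12.4%: 8.1 ≤ 12.4 is true
  pregnant: yes → true
  NOT on anticoagulants: no → true
  on anticoagulants: no → false
  years since diagnosis ≤ 33 years: 2 ≤ 33 is true
  HbA1c ≤ 6.4%: 8.1 ≤ 6.4 is false
  eGFR between 76 mL/min and 133 mL/min: 114 in [76, 133] is true
Combine:
[1] false OR true = true
[2.1] NOT true = false
[2.2] NOT true = false
[2.3] NOT true = false
[2] false OR false OR false = false
[3.3] NOT false = true
[3] false OR true OR true = true
[4.2] NOT false = true
[4] true OR true OR true = true
[5.2] NOT false = true
[5] false OR true OR true = true
[6.3] NOT false = true
[6] true OR true OR true = true
[7] false OR false OR true = true
[8] false OR true OR true = true
[root] true AND false AND true AND true AND true AND true AND true AND true = false
Overall: false → excluded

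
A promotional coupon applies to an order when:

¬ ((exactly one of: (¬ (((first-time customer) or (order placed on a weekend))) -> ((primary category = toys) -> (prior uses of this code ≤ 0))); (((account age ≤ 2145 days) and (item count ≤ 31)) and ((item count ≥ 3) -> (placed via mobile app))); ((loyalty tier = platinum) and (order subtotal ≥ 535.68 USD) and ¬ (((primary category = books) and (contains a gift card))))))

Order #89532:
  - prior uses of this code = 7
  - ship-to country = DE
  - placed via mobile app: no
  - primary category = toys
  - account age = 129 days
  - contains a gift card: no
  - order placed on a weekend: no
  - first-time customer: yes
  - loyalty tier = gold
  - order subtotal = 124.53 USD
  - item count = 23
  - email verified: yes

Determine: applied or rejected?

Rejected

Atomic conditions:
  first-time customer: yes → true
  order placed on a weekend: no → false
  primary category = toys: toys == toys is true
  prior uses of this code ≤ 0: 7 ≤ 0 is false
  account age ≤ 2145 days: 129 ≤ 2145 is true
  item count ≤ 31: 23 ≤ 31 is true
  item count ≥ 3: 23 ≥ 3 is true
  placed via mobile app: no → false
  loyalty tier = platinum: gold == platinum is false
  order subtotal ≥ 535.68 USD: 124.53 ≥ 535.68 is false
  primary category = books: toys == books is false
  contains a gift card: no → false
Combine:
[1.1.1.1] true OR false = true
[1.1.1] NOT true = false
[1.1.2] true → false = false
[1.1] false → false (antecedent false ⇒ implication holds) = true
[1.2.1] true AND true = true
[1.2.2] true → false = false
[1.2] true AND false = false
[1.3.3.1] false AND false = false
[1.3.3] NOT false = true
[1.3] false AND false AND true = false
[1] exactly-one(true, false, false) = true
[root] NOT true = false
Overall: false → rejected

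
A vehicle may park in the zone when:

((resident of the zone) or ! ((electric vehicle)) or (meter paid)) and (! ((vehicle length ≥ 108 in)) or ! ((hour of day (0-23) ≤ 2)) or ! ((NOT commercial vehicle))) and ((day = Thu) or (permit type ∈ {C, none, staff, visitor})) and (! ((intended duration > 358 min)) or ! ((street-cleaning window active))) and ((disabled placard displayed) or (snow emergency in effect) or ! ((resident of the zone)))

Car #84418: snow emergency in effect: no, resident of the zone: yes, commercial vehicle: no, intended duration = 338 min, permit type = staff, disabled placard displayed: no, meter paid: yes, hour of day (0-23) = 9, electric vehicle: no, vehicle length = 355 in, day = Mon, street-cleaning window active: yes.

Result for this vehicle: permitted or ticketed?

Atomic conditions:
  resident of the zone: yes → true
  electric vehicle: no → false
  meter paid: yes → true
  vehicle length ≥ 108 in: 355 ≥ 108 is true
  hour of day (0-23) ≤ 2: 9 ≤ 2 is false
  NOT commercial vehicle: no → true
  day = Thu: Mon == Thu is false
  permit type ∈ {C, none, staff, visitor}: staff is in the set → true
  intended duration > 358 min: 338 > 358 is false
  street-cleaning window active: yes → true
  disabled placard displayed: no → false
  snow emergency in effect: no → false
Combine:
[1.2] NOT false = true
[1] true OR true OR true = true
[2.1] NOT true = false
[2.2] NOT false = true
[2.3] NOT true = false
[2] false OR true OR false = true
[3] false OR true = true
[4.1] NOT false = true
[4.2] NOT true = false
[4] true OR false = true
[5.3] NOT true = false
[5] false OR false OR false = false
[root] true AND true AND true AND true AND false = false
Overall: false → ticketed

Ticketed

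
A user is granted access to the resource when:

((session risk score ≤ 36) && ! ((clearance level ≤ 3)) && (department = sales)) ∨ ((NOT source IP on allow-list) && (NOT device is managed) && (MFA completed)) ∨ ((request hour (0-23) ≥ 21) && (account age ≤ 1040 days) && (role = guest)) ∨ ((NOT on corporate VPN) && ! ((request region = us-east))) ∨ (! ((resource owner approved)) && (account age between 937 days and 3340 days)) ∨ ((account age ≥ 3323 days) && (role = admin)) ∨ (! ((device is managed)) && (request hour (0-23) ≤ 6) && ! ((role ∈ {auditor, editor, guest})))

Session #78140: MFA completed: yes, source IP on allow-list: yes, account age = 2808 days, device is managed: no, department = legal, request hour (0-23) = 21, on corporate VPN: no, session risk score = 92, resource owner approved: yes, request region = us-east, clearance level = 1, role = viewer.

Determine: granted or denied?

Atomic conditions:
  session risk score ≤ 36: 92 ≤ 36 is false
  clearance level ≤ 3: 1 ≤ 3 is true
  department = sales: legal == sales is false
  NOT source IP on allow-list: yes → false
  NOT device is managed: no → true
  MFA completed: yes → true
  request hour (0-23) ≥ 21: 21 ≥ 21 is true
  account age ≤ 1040 days: 2808 ≤ 1040 is false
  role = guest: viewer == guest is false
  NOT on corporate VPN: no → true
  request region = us-east: us-east == us-east is true
  resource owner approved: yes → true
  account age between 937 days and 3340 days: 2808 in [937, 3340] is true
  account age ≥ 3323 days: 2808 ≥ 3323 is false
  role = admin: viewer == admin is false
  device is managed: no → false
  request hour (0-23) ≤ 6: 21 ≤ 6 is false
  role ∈ {auditor, editor, guest}: viewer is not in the set → false
Combine:
[1.2] NOT true = false
[1] false AND false AND false = false
[2] false AND true AND true = false
[3] true AND false AND false = false
[4.2] NOT true = false
[4] true AND false = false
[5.1] NOT true = false
[5] false AND true = false
[6] false AND false = false
[7.1] NOT false = true
[7.3] NOT false = true
[7] true AND false AND true = false
[root] false OR false OR false OR false OR false OR false OR false = false
Overall: false → denied

Denied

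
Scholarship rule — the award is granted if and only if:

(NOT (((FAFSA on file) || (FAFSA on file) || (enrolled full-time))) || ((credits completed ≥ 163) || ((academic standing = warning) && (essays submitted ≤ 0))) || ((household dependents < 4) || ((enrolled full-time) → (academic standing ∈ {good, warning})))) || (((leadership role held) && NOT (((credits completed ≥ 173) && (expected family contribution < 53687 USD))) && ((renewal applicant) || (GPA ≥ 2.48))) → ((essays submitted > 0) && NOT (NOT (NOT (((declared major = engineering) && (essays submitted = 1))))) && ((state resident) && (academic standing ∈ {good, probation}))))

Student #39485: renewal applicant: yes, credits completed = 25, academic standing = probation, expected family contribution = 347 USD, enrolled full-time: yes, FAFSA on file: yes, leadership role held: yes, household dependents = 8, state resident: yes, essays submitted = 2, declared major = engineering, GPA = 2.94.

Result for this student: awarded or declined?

Atomic conditions:
  FAFSA on file: yes → true
  enrolled full-time: yes → true
  credits completed ≥ 163: 25 ≥ 163 is false
  academic standing = warning: probation == warning is false
  essays submitted ≤ 0: 2 ≤ 0 is false
  household dependents < 4: 8 < 4 is false
  academic standing ∈ {good, warning}: probation is not in the set → false
  leadership role held: yes → true
  credits completed ≥ 173: 25 ≥ 173 is false
  expected family contribution < 53687 USD: 347 < 53687 is true
  renewal applicant: yes → true
  GPA ≥ 2.48: 2.94 ≥ 2.48 is true
  essays submitted > 0: 2 > 0 is true
  declared major = engineering: engineering == engineering is true
  essays submitted = 1: 2 == 1 is false
  state resident: yes → true
  academic standing ∈ {good, probation}: probation is in the set → true
Combine:
[1.1.1] true OR true OR true = true
[1.1] NOT true = false
[1.2.2] false AND false = false
[1.2] false OR false = false
[1.3.2] true → false = false
[1.3] false OR false = false
[1] false OR false OR false = false
[2.1.2.1] false AND true = false
[2.1.2] NOT false = true
[2.1.3] true OR true = true
[2.1] true AND true AND true = true
[2.2.2.1.1.1] true AND false = false
[2.2.2.1.1] NOT false = true
[2.2.2.1] NOT true = false
[2.2.2] NOT false = true
[2.2.3] true AND true = true
[2.2] true AND true AND true = true
[2] true → true = true
[root] false OR true = true
Overall: true → awarded

Awarded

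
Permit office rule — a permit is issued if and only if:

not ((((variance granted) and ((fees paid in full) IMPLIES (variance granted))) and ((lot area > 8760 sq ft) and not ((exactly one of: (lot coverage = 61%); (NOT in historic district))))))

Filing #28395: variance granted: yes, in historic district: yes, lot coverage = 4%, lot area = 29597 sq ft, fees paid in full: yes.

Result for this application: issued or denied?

Atomic conditions:
  variance granted: yes → true
  fees paid in full: yes → true
  lot area > 8760 sq ft: 29597 > 8760 is true
  lot coverage = 61%: 4 == 61 is false
  NOT in historic district: yes → false
Combine:
[1.1.2] true → true = true
[1.1] true AND true = true
[1.2.2.1] exactly-one(false, false) = false
[1.2.2] NOT false = true
[1.2] true AND true = true
[1] true AND true = true
[root] NOT true = false
Overall: false → denied

Denied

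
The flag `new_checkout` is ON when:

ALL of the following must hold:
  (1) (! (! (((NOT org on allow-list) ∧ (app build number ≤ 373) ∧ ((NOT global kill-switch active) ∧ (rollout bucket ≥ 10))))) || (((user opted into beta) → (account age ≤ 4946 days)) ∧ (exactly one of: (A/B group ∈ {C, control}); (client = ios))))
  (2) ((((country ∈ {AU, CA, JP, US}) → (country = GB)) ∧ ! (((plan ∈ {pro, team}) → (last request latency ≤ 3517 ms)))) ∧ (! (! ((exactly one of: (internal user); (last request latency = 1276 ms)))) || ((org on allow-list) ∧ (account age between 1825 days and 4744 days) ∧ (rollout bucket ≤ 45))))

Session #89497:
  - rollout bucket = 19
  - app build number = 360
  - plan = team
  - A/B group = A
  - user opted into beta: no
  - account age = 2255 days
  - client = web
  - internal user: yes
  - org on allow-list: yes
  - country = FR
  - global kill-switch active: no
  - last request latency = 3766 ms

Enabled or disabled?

Disabled

Atomic conditions:
  NOT org on allow-list: yes → false
  app build number ≤ 373: 360 ≤ 373 is true
  NOT global kill-switch active: no → true
  rollout bucket ≥ 10: 19 ≥ 10 is true
  user opted into beta: no → false
  account age ≤ 4946 days: 2255 ≤ 4946 is true
  A/B group ∈ {C, control}: A is not in the set → false
  client = ios: web == ios is false
  country ∈ {AU, CA, JP, US}: FR is not in the set → false
  country = GB: FR == GB is false
  plan ∈ {pro, team}: team is in the set → true
  last request latency ≤ 3517 ms: 3766 ≤ 3517 is false
  internal user: yes → true
  last request latency = 1276 ms: 3766 == 1276 is false
  org on allow-list: yes → true
  account age between 1825 days and 4744 days: 2255 in [1825, 4744] is true
  rollout bucket ≤ 45: 19 ≤ 45 is true
Combine:
[1.1.1.1.3] true AND true = true
[1.1.1.1] false AND true AND true = false
[1.1.1] NOT false = true
[1.1] NOT true = false
[1.2.1] false → true (antecedent false ⇒ implication holds) = true
[1.2.2] exactly-one(false, false) = false
[1.2] true AND false = false
[1] false OR false = false
[2.1.1] false → false (antecedent false ⇒ implication holds) = true
[2.1.2.1] true → false = false
[2.1.2] NOT false = true
[2.1] true AND true = true
[2.2.1.1.1] exactly-one(true, false) = true
[2.2.1.1] NOT true = false
[2.2.1] NOT false = true
[2.2.2] true AND true AND true = true
[2.2] true OR true = true
[2] true AND true = true
[root] false AND true = false
Overall: false → disabled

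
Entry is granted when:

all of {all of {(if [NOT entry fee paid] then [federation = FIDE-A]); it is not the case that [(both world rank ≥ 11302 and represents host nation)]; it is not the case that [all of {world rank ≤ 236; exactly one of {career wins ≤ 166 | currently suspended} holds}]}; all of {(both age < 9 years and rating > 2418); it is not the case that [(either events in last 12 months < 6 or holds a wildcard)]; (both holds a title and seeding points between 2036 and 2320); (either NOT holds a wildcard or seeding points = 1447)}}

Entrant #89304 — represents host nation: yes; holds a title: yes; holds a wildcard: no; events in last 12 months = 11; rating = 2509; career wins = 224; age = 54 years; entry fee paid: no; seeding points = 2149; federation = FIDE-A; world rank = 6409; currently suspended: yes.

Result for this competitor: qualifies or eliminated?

Atomic conditions:
  NOT entry fee paid: no → true
  federation = FIDE-A: FIDE-A == FIDE-A is true
  world rank ≥ 11302: 6409 ≥ 11302 is false
  represents host nation: yes → true
  world rank ≤ 236: 6409 ≤ 236 is false
  career wins ≤ 166: 224 ≤ 166 is false
  currently suspended: yes → true
  age < 9 years: 54 < 9 is false
  rating > 2418: 2509 > 2418 is true
  events in last 12 months < 6: 11 < 6 is false
  holds a wildcard: no → false
  holds a title: yes → true
  seeding points between 2036 and 2320: 2149 in [2036, 2320] is true
  NOT holds a wildcard: no → true
  seeding points = 1447: 2149 == 1447 is false
Combine:
[1.1] true → true = true
[1.2.1] false AND true = false
[1.2] NOT false = true
[1.3.1.2] exactly-one(false, true) = true
[1.3.1] false AND true = false
[1.3] NOT false = true
[1] true AND true AND true = true
[2.1] false AND true = false
[2.2.1] false OR false = false
[2.2] NOT false = true
[2.3] true AND true = true
[2.4] true OR false = true
[2] false AND true AND true AND true = false
[root] true AND false = false
Overall: false → eliminated

Eliminated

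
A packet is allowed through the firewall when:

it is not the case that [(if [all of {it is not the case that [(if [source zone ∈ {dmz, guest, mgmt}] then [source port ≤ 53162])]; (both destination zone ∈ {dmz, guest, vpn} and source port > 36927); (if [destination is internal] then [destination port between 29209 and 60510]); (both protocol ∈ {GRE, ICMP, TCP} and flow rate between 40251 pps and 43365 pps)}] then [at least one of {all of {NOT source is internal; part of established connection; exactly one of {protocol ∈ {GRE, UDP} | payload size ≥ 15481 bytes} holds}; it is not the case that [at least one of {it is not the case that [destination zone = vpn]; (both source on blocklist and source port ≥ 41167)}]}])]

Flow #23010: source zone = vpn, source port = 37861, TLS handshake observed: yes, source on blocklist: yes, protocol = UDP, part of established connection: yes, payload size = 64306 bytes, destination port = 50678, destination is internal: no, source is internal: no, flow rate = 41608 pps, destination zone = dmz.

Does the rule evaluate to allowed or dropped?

Atomic conditions:
  source zone ∈ {dmz, guest, mgmt}: vpn is not in the set → false
  source port ≤ 53162: 37861 ≤ 53162 is true
  destination zone ∈ {dmz, guest, vpn}: dmz is in the set → true
  source port > 36927: 37861 > 36927 is true
  destination is internal: no → false
  destination port between 29209 and 60510: 50678 in [29209, 60510] is true
  protocol ∈ {GRE, ICMP, TCP}: UDP is not in the set → false
  flow rate between 40251 pps and 43365 pps: 41608 in [40251, 43365] is true
  NOT source is internal: no → true
  part of established connection: yes → true
  protocol ∈ {GRE, UDP}: UDP is in the set → true
  payload size ≥ 15481 bytes: 64306 ≥ 15481 is true
  destination zone = vpn: dmz == vpn is false
  source on blocklist: yes → true
  source port ≥ 41167: 37861 ≥ 41167 is false
Combine:
[1.1.1.1] false → true (antecedent false ⇒ implication holds) = true
[1.1.1] NOT true = false
[1.1.2] true AND true = true
[1.1.3] false → true (antecedent false ⇒ implication holds) = true
[1.1.4] false AND true = false
[1.1] false AND true AND true AND false = false
[1.2.1.3] exactly-one(true, true) = false
[1.2.1] true AND true AND false = false
[1.2.2.1.1] NOT false = true
[1.2.2.1.2] true AND false = false
[1.2.2.1] true OR false = true
[1.2.2] NOT true = false
[1.2] false OR false = false
[1] false → false (antecedent false ⇒ implication holds) = true
[root] NOT true = false
Overall: false → dropped

Dropped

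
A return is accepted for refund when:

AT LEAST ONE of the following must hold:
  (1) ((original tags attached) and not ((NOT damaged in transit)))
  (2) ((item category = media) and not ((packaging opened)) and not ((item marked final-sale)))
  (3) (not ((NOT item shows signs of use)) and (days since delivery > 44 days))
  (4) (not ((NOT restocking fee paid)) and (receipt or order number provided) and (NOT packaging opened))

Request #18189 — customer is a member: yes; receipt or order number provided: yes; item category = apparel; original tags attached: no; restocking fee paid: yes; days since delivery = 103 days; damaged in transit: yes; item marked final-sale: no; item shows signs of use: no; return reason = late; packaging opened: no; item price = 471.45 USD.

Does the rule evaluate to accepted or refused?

Accepted

Atomic conditions:
  original tags attached: no → false
  NOT damaged in transit: yes → false
  item category = media: apparel == media is false
  packaging opened: no → false
  item marked final-sale: no → false
  NOT item shows signs of use: no → true
  days since delivery > 44 days: 103 > 44 is true
  NOT restocking fee paid: yes → false
  receipt or order number provided: yes → true
  NOT packaging opened: no → true
Combine:
[1.2] NOT false = true
[1] false AND true = false
[2.2] NOT false = true
[2.3] NOT false = true
[2] false AND true AND true = false
[3.1] NOT true = false
[3] false AND true = false
[4.1] NOT false = true
[4] true AND true AND true = true
[root] false OR false OR false OR true = true
Overall: true → accepted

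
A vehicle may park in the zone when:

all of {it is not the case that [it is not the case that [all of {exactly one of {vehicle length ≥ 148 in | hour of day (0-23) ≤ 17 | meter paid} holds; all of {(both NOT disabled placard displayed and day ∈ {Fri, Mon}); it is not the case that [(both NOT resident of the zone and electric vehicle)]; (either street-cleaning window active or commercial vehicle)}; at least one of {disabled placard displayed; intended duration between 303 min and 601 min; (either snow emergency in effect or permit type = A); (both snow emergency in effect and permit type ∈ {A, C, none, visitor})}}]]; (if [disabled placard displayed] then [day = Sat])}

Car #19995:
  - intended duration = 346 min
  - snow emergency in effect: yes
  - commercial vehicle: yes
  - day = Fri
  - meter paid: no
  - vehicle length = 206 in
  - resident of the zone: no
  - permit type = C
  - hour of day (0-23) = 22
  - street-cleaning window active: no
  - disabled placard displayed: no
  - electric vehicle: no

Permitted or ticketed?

Atomic conditions:
  vehicle length ≥ 148 in: 206 ≥ 148 is true
  hour of day (0-23) ≤ 17: 22 ≤ 17 is false
  meter paid: no → false
  NOT disabled placard displayed: no → true
  day ∈ {Fri, Mon}: Fri is in the set → true
  NOT resident of the zone: no → true
  electric vehicle: no → false
  street-cleaning window active: no → false
  commercial vehicle: yes → true
  disabled placard displayed: no → false
  intended duration between 303 min and 601 min: 346 in [303, 601] is true
  snow emergency in effect: yes → true
  permit type = A: C == A is false
  permit type ∈ {A, C, none, visitor}: C is in the set → true
  day = Sat: Fri == Sat is false
Combine:
[1.1.1.1] exactly-one(true, false, false) = true
[1.1.1.2.1] true AND true = true
[1.1.1.2.2.1] true AND false = false
[1.1.1.2.2] NOT false = true
[1.1.1.2.3] false OR true = true
[1.1.1.2] true AND true AND true = true
[1.1.1.3.3] true OR false = true
[1.1.1.3.4] true AND true = true
[1.1.1.3] false OR true OR true OR true = true
[1.1.1] true AND true AND true = true
[1.1] NOT true = false
[1] NOT false = true
[2] false → false (antecedent false ⇒ implication holds) = true
[root] true AND true = true
Overall: true → permitted

Permitted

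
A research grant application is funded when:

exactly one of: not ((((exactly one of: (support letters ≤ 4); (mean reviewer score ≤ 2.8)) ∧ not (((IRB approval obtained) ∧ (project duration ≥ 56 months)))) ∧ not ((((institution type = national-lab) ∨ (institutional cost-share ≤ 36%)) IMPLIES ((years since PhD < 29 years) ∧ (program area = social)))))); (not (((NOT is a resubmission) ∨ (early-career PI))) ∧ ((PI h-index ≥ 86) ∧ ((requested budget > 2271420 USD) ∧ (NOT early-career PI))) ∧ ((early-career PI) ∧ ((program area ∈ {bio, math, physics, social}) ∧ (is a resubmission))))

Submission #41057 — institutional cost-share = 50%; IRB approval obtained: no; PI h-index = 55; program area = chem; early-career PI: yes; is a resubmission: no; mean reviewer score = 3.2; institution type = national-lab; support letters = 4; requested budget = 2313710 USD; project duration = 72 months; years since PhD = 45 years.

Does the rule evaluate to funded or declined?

Declined

Atomic conditions:
  support letters ≤ 4: 4 ≤ 4 is true
  mean reviewer score ≤ 2.8: 3.2 ≤ 2.8 is false
  IRB approval obtained: no → false
  project duration ≥ 56 months: 72 ≥ 56 is true
  institution type = national-lab: national-lab == national-lab is true
  institutional cost-share ≤ 36%: 50 ≤ 36 is false
  years since PhD < 29 years: 45 < 29 is false
  program area = social: chem == social is false
  NOT is a resubmission: no → true
  early-career PI: yes → true
  PI h-index ≥ 86: 55 ≥ 86 is false
  requested budget > 2271420 USD: 2313710 > 2271420 is true
  NOT early-career PI: yes → false
  program area ∈ {bio, math, physics, social}: chem is not in the set → false
  is a resubmission: no → false
Combine:
[1.1.1.1] exactly-one(true, false) = true
[1.1.1.2.1] false AND true = false
[1.1.1.2] NOT false = true
[1.1.1] true AND true = true
[1.1.2.1.1] true OR false = true
[1.1.2.1.2] false AND false = false
[1.1.2.1] true → false = false
[1.1.2] NOT false = true
[1.1] true AND true = true
[1] NOT true = false
[2.1.1] true OR true = true
[2.1] NOT true = false
[2.2.2] true AND false = false
[2.2] false AND false = false
[2.3.2] false AND false = false
[2.3] true AND false = false
[2] false AND false AND false = false
[root] exactly-one(false, false) = false
Overall: false → declined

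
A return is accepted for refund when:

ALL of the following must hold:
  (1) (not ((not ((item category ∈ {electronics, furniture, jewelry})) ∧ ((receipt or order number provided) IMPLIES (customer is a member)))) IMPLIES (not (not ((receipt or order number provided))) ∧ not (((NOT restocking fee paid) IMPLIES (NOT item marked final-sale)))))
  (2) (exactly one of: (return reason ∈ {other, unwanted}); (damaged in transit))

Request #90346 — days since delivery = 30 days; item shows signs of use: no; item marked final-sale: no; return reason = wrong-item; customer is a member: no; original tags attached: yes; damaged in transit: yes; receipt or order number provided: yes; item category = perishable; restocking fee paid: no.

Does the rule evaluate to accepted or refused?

Refused

Atomic conditions:
  item category ∈ {electronics, furniture, jewelry}: perishable is not in the set → false
  receipt or order number provided: yes → true
  customer is a member: no → false
  NOT restocking fee paid: no → true
  NOT item marked final-sale: no → true
  return reason ∈ {other, unwanted}: wrong-item is not in the set → false
  damaged in transit: yes → true
Combine:
[1.1.1.1] NOT false = true
[1.1.1.2] true → false = false
[1.1.1] true AND false = false
[1.1] NOT false = true
[1.2.1.1] NOT true = false
[1.2.1] NOT false = true
[1.2.2.1] true → true = true
[1.2.2] NOT true = false
[1.2] true AND false = false
[1] true → false = false
[2] exactly-one(false, true) = true
[root] false AND true = false
Overall: false → refused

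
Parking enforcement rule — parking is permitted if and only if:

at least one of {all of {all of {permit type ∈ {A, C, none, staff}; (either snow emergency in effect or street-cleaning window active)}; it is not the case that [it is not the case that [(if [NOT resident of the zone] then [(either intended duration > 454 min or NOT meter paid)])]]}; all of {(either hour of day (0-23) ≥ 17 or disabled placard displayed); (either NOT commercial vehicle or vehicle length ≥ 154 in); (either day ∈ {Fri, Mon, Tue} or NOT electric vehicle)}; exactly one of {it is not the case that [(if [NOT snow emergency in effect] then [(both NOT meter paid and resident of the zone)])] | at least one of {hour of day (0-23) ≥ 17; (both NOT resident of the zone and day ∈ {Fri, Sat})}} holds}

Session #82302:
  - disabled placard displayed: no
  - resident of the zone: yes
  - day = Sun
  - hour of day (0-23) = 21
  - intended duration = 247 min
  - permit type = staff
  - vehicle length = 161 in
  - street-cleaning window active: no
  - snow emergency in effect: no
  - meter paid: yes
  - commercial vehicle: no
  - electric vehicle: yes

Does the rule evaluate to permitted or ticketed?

Atomic conditions:
  permit type ∈ {A, C, none, staff}: staff is in the set → true
  snow emergency in effect: no → false
  street-cleaning window active: no → false
  NOT resident of the zone: yes → false
  intended duration > 454 min: 247 > 454 is false
  NOT meter paid: yes → false
  hour of day (0-23) ≥ 17: 21 ≥ 17 is true
  disabled placard displayed: no → false
  NOT commercial vehicle: no → true
  vehicle length ≥ 154 in: 161 ≥ 154 is true
  day ∈ {Fri, Mon, Tue}: Sun is not in the set → false
  NOT electric vehicle: yes → false
  NOT snow emergency in effect: no → true
  resident of the zone: yes → true
  day ∈ {Fri, Sat}: Sun is not in the set → false
Combine:
[1.1.2] false OR false = false
[1.1] true AND false = false
[1.2.1.1.2] false OR false = false
[1.2.1.1] false → false (antecedent false ⇒ implication holds) = true
[1.2.1] NOT true = false
[1.2] NOT false = true
[1] false AND true = false
[2.1] true OR false = true
[2.2] true OR true = true
[2.3] false OR false = false
[2] true AND true AND false = false
[3.1.1.2] false AND true = false
[3.1.1] true → false = false
[3.1] NOT false = true
[3.2.2] false AND false = false
[3.2] true OR false = true
[3] exactly-one(true, true) = false
[root] false OR false OR false = false
Overall: false → ticketed

Ticketed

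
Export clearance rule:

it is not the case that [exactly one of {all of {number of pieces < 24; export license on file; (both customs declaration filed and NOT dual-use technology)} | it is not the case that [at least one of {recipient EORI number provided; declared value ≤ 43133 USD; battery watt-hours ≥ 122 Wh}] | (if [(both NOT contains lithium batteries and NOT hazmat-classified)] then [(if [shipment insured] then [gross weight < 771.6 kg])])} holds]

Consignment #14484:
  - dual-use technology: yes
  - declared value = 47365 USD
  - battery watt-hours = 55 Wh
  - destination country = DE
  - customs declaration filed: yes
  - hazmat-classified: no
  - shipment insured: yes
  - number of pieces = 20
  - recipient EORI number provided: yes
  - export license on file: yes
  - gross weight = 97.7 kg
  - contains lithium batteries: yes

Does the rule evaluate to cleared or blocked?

Atomic conditions:
  number of pieces < 24: 20 < 24 is true
  export license on file: yes → true
  customs declaration filed: yes → true
  NOT dual-use technology: yes → false
  recipient EORI number provided: yes → true
  declared value ≤ 43133 USD: 47365 ≤ 43133 is false
  battery watt-hours ≥ 122 Wh: 55 ≥ 122 is false
  NOT contains lithium batteries: yes → false
  NOT hazmat-classified: no → true
  shipment insured: yes → true
  gross weight < 771.6 kg: 97.7 < 771.6 is true
Combine:
[1.1.3] true AND false = false
[1.1] true AND true AND false = false
[1.2.1] true OR false OR false = true
[1.2] NOT true = false
[1.3.1] false AND true = false
[1.3.2] true → true = true
[1.3] false → true (antecedent false ⇒ implication holds) = true
[1] exactly-one(false, false, true) = true
[root] NOT true = false
Overall: false → blocked

Blocked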